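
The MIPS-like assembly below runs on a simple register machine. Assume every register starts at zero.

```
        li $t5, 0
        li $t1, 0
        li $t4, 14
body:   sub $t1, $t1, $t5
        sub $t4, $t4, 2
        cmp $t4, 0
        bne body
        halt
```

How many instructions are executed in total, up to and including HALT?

li $t5, 0 → $t5=0
li $t1, 0 → $t1=0
li $t4, 14 → $t4=14
sub $t1, $t1, $t5 → $t1=0-0=0
sub $t4, $t4, 2 → $t4=14-2=12
cmp $t4, 0  (cmp 12,0)
bne body: taken
sub $t1, $t1, $t5 → $t1=0-0=0
sub $t4, $t4, 2 → $t4=12-2=10
cmp $t4, 0  (cmp 10,0)
bne body: taken
sub $t1, $t1, $t5 → $t1=0-0=0
sub $t4, $t4, 2 → $t4=10-2=8
cmp $t4, 0  (cmp 8,0)
bne body: taken
sub $t1, $t1, $t5 → $t1=0-0=0
sub $t4, $t4, 2 → $t4=8-2=6
cmp $t4, 0  (cmp 6,0)
bne body: taken
sub $t1, $t1, $t5 → $t1=0-0=0
sub $t4, $t4, 2 → $t4=6-2=4
cmp $t4, 0  (cmp 4,0)
bne body: taken
sub $t1, $t1, $t5 → $t1=0-0=0
sub $t4, $t4, 2 → $t4=4-2=2
cmp $t4, 0  (cmp 2,0)
bne body: taken
sub $t1, $t1, $t5 → $t1=0-0=0
sub $t4, $t4, 2 → $t4=2-2=0
cmp $t4, 0  (cmp 0,0)
bne body: not taken
halt.
Total executed instructions: 32.

32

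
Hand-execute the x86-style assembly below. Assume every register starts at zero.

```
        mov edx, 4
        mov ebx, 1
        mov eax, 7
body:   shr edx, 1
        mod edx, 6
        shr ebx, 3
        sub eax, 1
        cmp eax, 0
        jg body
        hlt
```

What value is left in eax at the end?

0

edx=4
ebx=1
eax=7
edx=4>>1=2
edx=2%6=2
ebx=1>>3=0
eax=7-1=6
cmp eax, 0  (cmp 6,0)
jg body: taken
edx=2>>1=1
edx=1%6=1
ebx=0>>3=0
eax=6-1=5
cmp eax, 0  (cmp 5,0)
jg body: taken
edx=1>>1=0
edx=0%6=0
ebx=0>>3=0
eax=5-1=4
cmp eax, 0  (cmp 4,0)
jg body: taken
edx=0>>1=0
edx=0%6=0
ebx=0>>3=0
eax=4-1=3
cmp eax, 0  (cmp 3,0)
jg body: taken
edx=0>>1=0
edx=0%6=0
ebx=0>>3=0
eax=3-1=2
cmp eax, 0  (cmp 2,0)
jg body: taken
edx=0>>1=0
edx=0%6=0
ebx=0>>3=0
eax=2-1=1
cmp eax, 0  (cmp 1,0)
jg body: taken
edx=0>>1=0
edx=0%6=0
ebx=0>>3=0
eax=1-1=0
cmp eax, 0  (cmp 0,0)
jg body: not taken
halt.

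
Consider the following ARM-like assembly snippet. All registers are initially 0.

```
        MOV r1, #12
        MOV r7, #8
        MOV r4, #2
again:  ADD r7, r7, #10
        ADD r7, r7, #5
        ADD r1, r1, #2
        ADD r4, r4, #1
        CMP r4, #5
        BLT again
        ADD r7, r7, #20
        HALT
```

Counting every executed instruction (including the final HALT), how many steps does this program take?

23

MOV r1, #12 → r1=12
MOV r7, #8 → r7=8
MOV r4, #2 → r4=2
ADD r7, r7, #10 → r7=8+10=18
ADD r7, r7, #5 → r7=18+5=23
ADD r1, r1, #2 → r1=12+2=14
ADD r4, r4, #1 → r4=2+1=3
CMP r4, #5  (cmp 3,5)
BLT again: taken
ADD r7, r7, #10 → r7=23+10=33
ADD r7, r7, #5 → r7=33+5=38
ADD r1, r1, #2 → r1=14+2=16
ADD r4, r4, #1 → r4=3+1=4
CMP r4, #5  (cmp 4,5)
BLT again: taken
ADD r7, r7, #10 → r7=38+10=48
ADD r7, r7, #5 → r7=48+5=53
ADD r1, r1, #2 → r1=16+2=18
ADD r4, r4, #1 → r4=4+1=5
CMP r4, #5  (cmp 5,5)
BLT again: not taken
ADD r7, r7, #20 → r7=53+20=73
halt.
Total executed instructions: 23.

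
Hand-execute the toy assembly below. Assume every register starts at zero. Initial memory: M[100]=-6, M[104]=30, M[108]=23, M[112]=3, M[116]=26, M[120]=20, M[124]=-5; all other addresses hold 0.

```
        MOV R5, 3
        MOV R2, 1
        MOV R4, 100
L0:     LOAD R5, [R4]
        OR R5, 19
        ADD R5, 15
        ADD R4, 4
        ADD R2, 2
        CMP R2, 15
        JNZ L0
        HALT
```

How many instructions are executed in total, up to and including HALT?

R5=3
R2=1
R4=100
R5=M[100]=-6
R5=(-6)|19=-5
R5=(-5)+15=10
R4=100+4=104
R2=1+2=3
CMP R2, 15  (cmp 3,15)
JNZ L0: taken
R5=M[104]=30
R5=30|19=31
R5=31+15=46
R4=104+4=108
R2=3+2=5
CMP R2, 15  (cmp 5,15)
JNZ L0: taken
R5=M[108]=23
R5=23|19=23
R5=23+15=38
R4=108+4=112
R2=5+2=7
CMP R2, 15  (cmp 7,15)
JNZ L0: taken
R5=M[112]=3
R5=3|19=19
R5=19+15=34
R4=112+4=116
R2=7+2=9
CMP R2, 15  (cmp 9,15)
JNZ L0: taken
R5=M[116]=26
R5=26|19=27
R5=27+15=42
R4=116+4=120
R2=9+2=11
CMP R2, 15  (cmp 11,15)
JNZ L0: taken
R5=M[120]=20
R5=20|19=23
R5=23+15=38
R4=120+4=124
R2=11+2=13
CMP R2, 15  (cmp 13,15)
JNZ L0: taken
R5=M[124]=-5
R5=(-5)|19=-5
R5=(-5)+15=10
R4=124+4=128
R2=13+2=15
CMP R2, 15  (cmp 15,15)
JNZ L0: not taken
halt.
Total executed instructions: 53.

53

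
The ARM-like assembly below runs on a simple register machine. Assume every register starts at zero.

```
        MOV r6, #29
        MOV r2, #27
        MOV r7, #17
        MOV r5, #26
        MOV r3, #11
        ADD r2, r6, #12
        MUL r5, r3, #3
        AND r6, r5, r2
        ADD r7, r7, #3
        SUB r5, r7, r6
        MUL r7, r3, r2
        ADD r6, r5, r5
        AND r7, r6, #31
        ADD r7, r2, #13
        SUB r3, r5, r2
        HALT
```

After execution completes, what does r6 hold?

MOV r6, #29 → r6=29
MOV r2, #27 → r2=27
MOV r7, #17 → r7=17
MOV r5, #26 → r5=26
MOV r3, #11 → r3=11
ADD r2, r6, #12 → r2=29+12=41
MUL r5, r3, #3 → r5=11*3=33
AND r6, r5, r2 → r6=33&41=33
ADD r7, r7, #3 → r7=17+3=20
SUB r5, r7, r6 → r5=20-33=-13
MUL r7, r3, r2 → r7=11*41=451
ADD r6, r5, r5 → r6=(-13)+(-13)=-26
AND r7, r6, #31 → r7=(-26)&31=6
ADD r7, r2, #13 → r7=41+13=54
SUB r3, r5, r2 → r3=(-13)-41=-54
halt.

-26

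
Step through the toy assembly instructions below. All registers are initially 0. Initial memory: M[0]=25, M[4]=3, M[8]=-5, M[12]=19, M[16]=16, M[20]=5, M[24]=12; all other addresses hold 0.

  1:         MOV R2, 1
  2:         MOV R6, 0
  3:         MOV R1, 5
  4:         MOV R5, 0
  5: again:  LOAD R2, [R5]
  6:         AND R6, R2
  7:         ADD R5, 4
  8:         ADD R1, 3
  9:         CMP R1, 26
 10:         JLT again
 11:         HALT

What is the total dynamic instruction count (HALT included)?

47

R2=1
R6=0
R1=5
R5=0
R2=M[0]=25
R6=0&25=0
R5=0+4=4
R1=5+3=8
CMP R1, 26  (cmp 8,26)
JLT again: taken
R2=M[4]=3
R6=0&3=0
R5=4+4=8
R1=8+3=11
CMP R1, 26  (cmp 11,26)
JLT again: taken
R2=M[8]=-5
R6=0&(-5)=0
R5=8+4=12
R1=11+3=14
CMP R1, 26  (cmp 14,26)
JLT again: taken
R2=M[12]=19
R6=0&19=0
R5=12+4=16
R1=14+3=17
CMP R1, 26  (cmp 17,26)
JLT again: taken
R2=M[16]=16
R6=0&16=0
R5=16+4=20
R1=17+3=20
CMP R1, 26  (cmp 20,26)
JLT again: taken
R2=M[20]=5
R6=0&5=0
R5=20+4=24
R1=20+3=23
CMP R1, 26  (cmp 23,26)
JLT again: taken
R2=M[24]=12
R6=0&12=0
R5=24+4=28
R1=23+3=26
CMP R1, 26  (cmp 26,26)
JLT again: not taken
halt.
Total executed instructions: 47.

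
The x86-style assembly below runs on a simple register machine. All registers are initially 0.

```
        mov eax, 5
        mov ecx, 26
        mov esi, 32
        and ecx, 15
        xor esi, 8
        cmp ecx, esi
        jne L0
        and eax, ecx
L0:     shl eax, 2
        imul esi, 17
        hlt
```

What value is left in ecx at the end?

10

eax=5
ecx=26
esi=32
ecx=26&15=10
esi=32^8=40
cmp ecx, esi  (cmp 10,40)
jne L0: taken
eax=5<<2=20
esi=40*17=680
halt.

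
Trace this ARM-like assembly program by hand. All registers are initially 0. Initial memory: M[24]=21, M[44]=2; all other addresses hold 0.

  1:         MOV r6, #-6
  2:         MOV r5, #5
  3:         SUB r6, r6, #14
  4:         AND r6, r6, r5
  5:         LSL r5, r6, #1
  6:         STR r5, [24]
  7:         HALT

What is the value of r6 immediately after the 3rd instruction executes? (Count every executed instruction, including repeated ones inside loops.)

-20

r6=-6
r5=5
r6=(-6)-14=-20
After step 3: r6 = -20.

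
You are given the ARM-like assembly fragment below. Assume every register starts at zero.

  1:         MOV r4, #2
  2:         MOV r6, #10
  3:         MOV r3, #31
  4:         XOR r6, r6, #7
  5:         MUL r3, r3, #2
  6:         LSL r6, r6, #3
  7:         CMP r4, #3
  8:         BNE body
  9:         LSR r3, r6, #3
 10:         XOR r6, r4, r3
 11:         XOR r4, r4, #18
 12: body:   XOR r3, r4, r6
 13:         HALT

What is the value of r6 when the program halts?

after MOV r4, #2: r4=2
after MOV r6, #10: r6=10
after MOV r3, #31: r3=31
after XOR r6, r6, #7: r6=10^7=13
after MUL r3, r3, #2: r3=31*2=62
after LSL r6, r6, #3: r6=13<<3=104
CMP r4, #3  (cmp 2,3)
BNE body: taken
after XOR r3, r4, r6: r3=2^104=106
halt.

104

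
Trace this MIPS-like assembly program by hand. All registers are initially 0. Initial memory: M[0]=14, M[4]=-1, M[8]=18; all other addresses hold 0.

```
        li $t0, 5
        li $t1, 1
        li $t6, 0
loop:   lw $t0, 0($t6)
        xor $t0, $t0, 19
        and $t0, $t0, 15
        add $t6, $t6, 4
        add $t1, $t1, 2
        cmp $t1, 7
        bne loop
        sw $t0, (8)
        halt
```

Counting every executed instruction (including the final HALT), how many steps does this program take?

26

$t0=5
$t1=1
$t6=0
$t0=M[0]=14
$t0=14^19=29
$t0=29&15=13
$t6=0+4=4
$t1=1+2=3
cmp $t1, 7  (cmp 3,7)
bne loop: taken
$t0=M[4]=-1
$t0=(-1)^19=-20
$t0=(-20)&15=12
$t6=4+4=8
$t1=3+2=5
cmp $t1, 7  (cmp 5,7)
bne loop: taken
$t0=M[8]=18
$t0=18^19=1
$t0=1&15=1
$t6=8+4=12
$t1=5+2=7
cmp $t1, 7  (cmp 7,7)
bne loop: not taken
sw $t0, (8) → M[8]=1
halt.
Total executed instructions: 26.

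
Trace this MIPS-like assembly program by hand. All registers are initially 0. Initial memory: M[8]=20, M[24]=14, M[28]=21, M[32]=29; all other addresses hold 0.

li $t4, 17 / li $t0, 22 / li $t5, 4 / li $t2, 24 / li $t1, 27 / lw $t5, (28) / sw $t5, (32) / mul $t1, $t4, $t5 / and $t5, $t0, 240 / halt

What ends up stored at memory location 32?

21

after li $t4, 17: $t4=17
after li $t0, 22: $t0=22
after li $t5, 4: $t5=4
after li $t2, 24: $t2=24
after li $t1, 27: $t1=27
after lw $t5, (28): $t5=M[28]=21
sw $t5, (32) → M[32]=21
after mul $t1, $t4, $t5: $t1=17*21=357
after and $t5, $t0, 240: $t5=22&240=16
halt.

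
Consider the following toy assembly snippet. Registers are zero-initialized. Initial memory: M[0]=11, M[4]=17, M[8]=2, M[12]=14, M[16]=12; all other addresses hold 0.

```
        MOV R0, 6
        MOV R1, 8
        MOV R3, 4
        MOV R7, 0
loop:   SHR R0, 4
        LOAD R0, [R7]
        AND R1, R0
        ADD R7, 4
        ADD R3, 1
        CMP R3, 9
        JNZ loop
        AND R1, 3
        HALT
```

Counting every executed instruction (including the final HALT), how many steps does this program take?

41

MOV R0, 6 → R0=6
MOV R1, 8 → R1=8
MOV R3, 4 → R3=4
MOV R7, 0 → R7=0
SHR R0, 4 → R0=6>>4=0
LOAD R0, [R7] → R0=M[0]=11
AND R1, R0 → R1=8&11=8
ADD R7, 4 → R7=0+4=4
ADD R3, 1 → R3=4+1=5
CMP R3, 9  (cmp 5,9)
JNZ loop: taken
SHR R0, 4 → R0=11>>4=0
LOAD R0, [R7] → R0=M[4]=17
AND R1, R0 → R1=8&17=0
ADD R7, 4 → R7=4+4=8
ADD R3, 1 → R3=5+1=6
CMP R3, 9  (cmp 6,9)
JNZ loop: taken
SHR R0, 4 → R0=17>>4=1
LOAD R0, [R7] → R0=M[8]=2
AND R1, R0 → R1=0&2=0
ADD R7, 4 → R7=8+4=12
ADD R3, 1 → R3=6+1=7
CMP R3, 9  (cmp 7,9)
JNZ loop: taken
SHR R0, 4 → R0=2>>4=0
LOAD R0, [R7] → R0=M[12]=14
AND R1, R0 → R1=0&14=0
ADD R7, 4 → R7=12+4=16
ADD R3, 1 → R3=7+1=8
CMP R3, 9  (cmp 8,9)
JNZ loop: taken
SHR R0, 4 → R0=14>>4=0
LOAD R0, [R7] → R0=M[16]=12
AND R1, R0 → R1=0&12=0
ADD R7, 4 → R7=16+4=20
ADD R3, 1 → R3=8+1=9
CMP R3, 9  (cmp 9,9)
JNZ loop: not taken
AND R1, 3 → R1=0&3=0
halt.
Total executed instructions: 41.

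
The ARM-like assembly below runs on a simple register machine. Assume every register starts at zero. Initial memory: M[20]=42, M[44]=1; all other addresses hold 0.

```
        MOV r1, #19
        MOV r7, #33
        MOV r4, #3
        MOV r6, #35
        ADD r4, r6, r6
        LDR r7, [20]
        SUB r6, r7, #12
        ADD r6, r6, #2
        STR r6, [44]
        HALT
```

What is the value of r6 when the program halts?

32

MOV r1, #19 → r1=19
MOV r7, #33 → r7=33
MOV r4, #3 → r4=3
MOV r6, #35 → r6=35
ADD r4, r6, r6 → r4=35+35=70
LDR r7, [20] → r7=M[20]=42
SUB r6, r7, #12 → r6=42-12=30
ADD r6, r6, #2 → r6=30+2=32
STR r6, [44] → M[44]=32
halt.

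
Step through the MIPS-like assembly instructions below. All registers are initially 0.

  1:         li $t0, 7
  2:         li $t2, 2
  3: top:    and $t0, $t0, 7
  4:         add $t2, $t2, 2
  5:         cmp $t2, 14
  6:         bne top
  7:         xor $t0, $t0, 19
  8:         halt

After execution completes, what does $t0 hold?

20

after li $t0, 7: $t0=7
after li $t2, 2: $t2=2
after and $t0, $t0, 7: $t0=7&7=7
after add $t2, $t2, 2: $t2=2+2=4
cmp $t2, 14  (cmp 4,14)
bne top: taken
after and $t0, $t0, 7: $t0=7&7=7
after add $t2, $t2, 2: $t2=4+2=6
cmp $t2, 14  (cmp 6,14)
bne top: taken
after and $t0, $t0, 7: $t0=7&7=7
after add $t2, $t2, 2: $t2=6+2=8
cmp $t2, 14  (cmp 8,14)
bne top: taken
after and $t0, $t0, 7: $t0=7&7=7
after add $t2, $t2, 2: $t2=8+2=10
cmp $t2, 14  (cmp 10,14)
bne top: taken
after and $t0, $t0, 7: $t0=7&7=7
after add $t2, $t2, 2: $t2=10+2=12
cmp $t2, 14  (cmp 12,14)
bne top: taken
after and $t0, $t0, 7: $t0=7&7=7
after add $t2, $t2, 2: $t2=12+2=14
cmp $t2, 14  (cmp 14,14)
bne top: not taken
after xor $t0, $t0, 19: $t0=7^19=20
halt.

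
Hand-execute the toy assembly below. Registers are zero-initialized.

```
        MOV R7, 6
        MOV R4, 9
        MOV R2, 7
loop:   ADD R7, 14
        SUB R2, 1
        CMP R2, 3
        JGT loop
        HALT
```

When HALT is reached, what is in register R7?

after MOV R7, 6: R7=6
after MOV R4, 9: R4=9
after MOV R2, 7: R2=7
after ADD R7, 14: R7=6+14=20
after SUB R2, 1: R2=7-1=6
CMP R2, 3  (cmp 6,3)
JGT loop: taken
after ADD R7, 14: R7=20+14=34
after SUB R2, 1: R2=6-1=5
CMP R2, 3  (cmp 5,3)
JGT loop: taken
after ADD R7, 14: R7=34+14=48
after SUB R2, 1: R2=5-1=4
CMP R2, 3  (cmp 4,3)
JGT loop: taken
after ADD R7, 14: R7=48+14=62
after SUB R2, 1: R2=4-1=3
CMP R2, 3  (cmp 3,3)
JGT loop: not taken
halt.

62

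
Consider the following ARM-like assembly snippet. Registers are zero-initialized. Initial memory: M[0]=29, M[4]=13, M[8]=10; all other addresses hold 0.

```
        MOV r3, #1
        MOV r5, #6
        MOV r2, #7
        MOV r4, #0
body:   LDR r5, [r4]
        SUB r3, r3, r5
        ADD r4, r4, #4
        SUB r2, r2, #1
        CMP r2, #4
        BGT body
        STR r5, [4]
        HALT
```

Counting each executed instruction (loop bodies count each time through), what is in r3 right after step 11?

-28

r3=1
r5=6
r2=7
r4=0
r5=M[0]=29
r3=1-29=-28
r4=0+4=4
r2=7-1=6
CMP r2, #4  (cmp 6,4)
BGT body: taken
r5=M[4]=13
After step 11: r3 = -28.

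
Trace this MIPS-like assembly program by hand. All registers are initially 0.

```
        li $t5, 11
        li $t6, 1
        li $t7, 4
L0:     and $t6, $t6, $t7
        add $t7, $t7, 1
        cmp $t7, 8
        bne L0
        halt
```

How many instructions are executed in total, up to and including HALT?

20

li $t5, 11 → $t5=11
li $t6, 1 → $t6=1
li $t7, 4 → $t7=4
and $t6, $t6, $t7 → $t6=1&4=0
add $t7, $t7, 1 → $t7=4+1=5
cmp $t7, 8  (cmp 5,8)
bne L0: taken
and $t6, $t6, $t7 → $t6=0&5=0
add $t7, $t7, 1 → $t7=5+1=6
cmp $t7, 8  (cmp 6,8)
bne L0: taken
and $t6, $t6, $t7 → $t6=0&6=0
add $t7, $t7, 1 → $t7=6+1=7
cmp $t7, 8  (cmp 7,8)
bne L0: taken
and $t6, $t6, $t7 → $t6=0&7=0
add $t7, $t7, 1 → $t7=7+1=8
cmp $t7, 8  (cmp 8,8)
bne L0: not taken
halt.
Total executed instructions: 20.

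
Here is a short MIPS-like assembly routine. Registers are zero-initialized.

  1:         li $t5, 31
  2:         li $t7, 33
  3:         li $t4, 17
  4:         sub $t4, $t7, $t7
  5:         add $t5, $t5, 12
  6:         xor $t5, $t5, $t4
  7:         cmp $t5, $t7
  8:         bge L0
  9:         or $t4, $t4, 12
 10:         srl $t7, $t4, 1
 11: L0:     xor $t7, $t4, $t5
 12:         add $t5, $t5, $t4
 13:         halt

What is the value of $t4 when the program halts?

$t5=31
$t7=33
$t4=17
$t4=33-33=0
$t5=31+12=43
$t5=43^0=43
cmp $t5, $t7  (cmp 43,33)
bge L0: taken
$t7=0^43=43
$t5=43+0=43
halt.

0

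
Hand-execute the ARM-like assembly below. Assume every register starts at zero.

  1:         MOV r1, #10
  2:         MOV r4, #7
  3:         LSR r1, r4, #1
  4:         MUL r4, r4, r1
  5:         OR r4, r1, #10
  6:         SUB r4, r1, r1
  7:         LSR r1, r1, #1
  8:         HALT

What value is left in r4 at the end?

r1=10
r4=7
r1=7>>1=3
r4=7*3=21
r4=3|10=11
r4=3-3=0
r1=3>>1=1
halt.

0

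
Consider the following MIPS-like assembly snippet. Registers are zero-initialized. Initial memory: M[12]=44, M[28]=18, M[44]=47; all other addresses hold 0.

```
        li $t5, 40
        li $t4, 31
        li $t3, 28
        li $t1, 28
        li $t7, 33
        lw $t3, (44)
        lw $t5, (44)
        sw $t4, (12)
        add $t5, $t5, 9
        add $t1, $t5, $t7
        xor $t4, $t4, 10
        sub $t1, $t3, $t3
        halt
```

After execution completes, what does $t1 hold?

$t5=40
$t4=31
$t3=28
$t1=28
$t7=33
$t3=M[44]=47
$t5=M[44]=47
sw $t4, (12) → M[12]=31
$t5=47+9=56
$t1=56+33=89
$t4=31^10=21
$t1=47-47=0
halt.

0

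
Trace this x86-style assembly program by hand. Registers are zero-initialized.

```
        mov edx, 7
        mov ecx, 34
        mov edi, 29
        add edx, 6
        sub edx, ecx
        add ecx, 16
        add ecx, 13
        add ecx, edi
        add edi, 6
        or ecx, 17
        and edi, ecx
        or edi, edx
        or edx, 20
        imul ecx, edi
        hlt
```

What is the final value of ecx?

after mov edx, 7: edx=7
after mov ecx, 34: ecx=34
after mov edi, 29: edi=29
after add edx, 6: edx=7+6=13
after sub edx, ecx: edx=13-34=-21
after add ecx, 16: ecx=34+16=50
after add ecx, 13: ecx=50+13=63
after add ecx, edi: ecx=63+29=92
after add edi, 6: edi=29+6=35
after or ecx, 17: ecx=92|17=93
after and edi, ecx: edi=35&93=1
after or edi, edx: edi=1|(-21)=-21
after or edx, 20: edx=(-21)|20=-1
after imul ecx, edi: ecx=93*(-21)=-1953
halt.

-1953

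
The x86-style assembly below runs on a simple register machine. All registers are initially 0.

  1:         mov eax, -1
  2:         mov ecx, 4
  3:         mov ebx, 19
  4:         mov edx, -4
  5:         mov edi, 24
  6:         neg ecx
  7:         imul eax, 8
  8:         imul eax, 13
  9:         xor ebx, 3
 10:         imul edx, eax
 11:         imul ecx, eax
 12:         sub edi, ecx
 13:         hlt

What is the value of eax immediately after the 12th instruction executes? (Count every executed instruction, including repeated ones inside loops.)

eax=-1
ecx=4
ebx=19
edx=-4
edi=24
ecx=-(4)=-4
eax=(-1)*8=-8
eax=(-8)*13=-104
ebx=19^3=16
edx=(-4)*(-104)=416
ecx=(-4)*(-104)=416
edi=24-416=-392
After step 12: eax = -104.

-104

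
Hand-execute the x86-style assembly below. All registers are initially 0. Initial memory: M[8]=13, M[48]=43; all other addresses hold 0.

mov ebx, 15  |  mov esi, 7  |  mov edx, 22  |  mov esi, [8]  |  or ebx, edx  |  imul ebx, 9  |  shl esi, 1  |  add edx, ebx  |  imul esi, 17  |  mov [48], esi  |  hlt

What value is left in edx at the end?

mov ebx, 15 → ebx=15
mov esi, 7 → esi=7
mov edx, 22 → edx=22
mov esi, [8] → esi=M[8]=13
or ebx, edx → ebx=15|22=31
imul ebx, 9 → ebx=31*9=279
shl esi, 1 → esi=13<<1=26
add edx, ebx → edx=22+279=301
imul esi, 17 → esi=26*17=442
mov [48], esi → M[48]=442
halt.

301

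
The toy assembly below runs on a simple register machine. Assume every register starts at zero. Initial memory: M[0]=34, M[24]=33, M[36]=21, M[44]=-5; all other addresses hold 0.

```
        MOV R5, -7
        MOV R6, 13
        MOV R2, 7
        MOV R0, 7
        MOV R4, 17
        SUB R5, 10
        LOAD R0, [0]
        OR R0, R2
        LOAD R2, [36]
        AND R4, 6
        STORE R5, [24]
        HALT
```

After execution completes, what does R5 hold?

MOV R5, -7 → R5=-7
MOV R6, 13 → R6=13
MOV R2, 7 → R2=7
MOV R0, 7 → R0=7
MOV R4, 17 → R4=17
SUB R5, 10 → R5=(-7)-10=-17
LOAD R0, [0] → R0=M[0]=34
OR R0, R2 → R0=34|7=39
LOAD R2, [36] → R2=M[36]=21
AND R4, 6 → R4=17&6=0
STORE R5, [24] → M[24]=-17
halt.

-17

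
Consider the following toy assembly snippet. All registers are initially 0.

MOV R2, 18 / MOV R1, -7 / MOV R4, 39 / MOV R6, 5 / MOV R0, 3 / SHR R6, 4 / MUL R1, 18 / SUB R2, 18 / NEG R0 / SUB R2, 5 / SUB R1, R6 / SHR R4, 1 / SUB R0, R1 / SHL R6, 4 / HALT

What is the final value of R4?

19

MOV R2, 18 → R2=18
MOV R1, -7 → R1=-7
MOV R4, 39 → R4=39
MOV R6, 5 → R6=5
MOV R0, 3 → R0=3
SHR R6, 4 → R6=5>>4=0
MUL R1, 18 → R1=(-7)*18=-126
SUB R2, 18 → R2=18-18=0
NEG R0 → R0=-(3)=-3
SUB R2, 5 → R2=0-5=-5
SUB R1, R6 → R1=(-126)-0=-126
SHR R4, 1 → R4=39>>1=19
SUB R0, R1 → R0=(-3)-(-126)=123
SHL R6, 4 → R6=0<<4=0
halt.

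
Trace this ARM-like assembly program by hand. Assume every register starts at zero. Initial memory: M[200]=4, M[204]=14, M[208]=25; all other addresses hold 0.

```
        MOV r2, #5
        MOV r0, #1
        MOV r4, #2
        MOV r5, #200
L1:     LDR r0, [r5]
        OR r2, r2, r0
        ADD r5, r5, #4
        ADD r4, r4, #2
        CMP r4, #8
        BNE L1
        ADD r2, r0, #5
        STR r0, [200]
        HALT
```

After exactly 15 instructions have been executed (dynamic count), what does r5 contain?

after MOV r2, #5: r2=5
after MOV r0, #1: r0=1
after MOV r4, #2: r4=2
after MOV r5, #200: r5=200
after LDR r0, [r5]: r0=M[200]=4
after OR r2, r2, r0: r2=5|4=5
after ADD r5, r5, #4: r5=200+4=204
after ADD r4, r4, #2: r4=2+2=4
CMP r4, #8  (cmp 4,8)
BNE L1: taken
after LDR r0, [r5]: r0=M[204]=14
after OR r2, r2, r0: r2=5|14=15
after ADD r5, r5, #4: r5=204+4=208
after ADD r4, r4, #2: r4=4+2=6
CMP r4, #8  (cmp 6,8)
After step 15: r5 = 208.

208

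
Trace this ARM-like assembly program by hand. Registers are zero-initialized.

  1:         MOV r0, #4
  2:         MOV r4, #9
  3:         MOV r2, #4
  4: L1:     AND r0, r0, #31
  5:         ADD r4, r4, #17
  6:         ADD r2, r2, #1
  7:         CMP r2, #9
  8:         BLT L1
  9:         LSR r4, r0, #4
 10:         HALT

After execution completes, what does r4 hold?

0

r0=4
r4=9
r2=4
r0=4&31=4
r4=9+17=26
r2=4+1=5
CMP r2, #9  (cmp 5,9)
BLT L1: taken
r0=4&31=4
r4=26+17=43
r2=5+1=6
CMP r2, #9  (cmp 6,9)
BLT L1: taken
r0=4&31=4
r4=43+17=60
r2=6+1=7
CMP r2, #9  (cmp 7,9)
BLT L1: taken
r0=4&31=4
r4=60+17=77
r2=7+1=8
CMP r2, #9  (cmp 8,9)
BLT L1: taken
r0=4&31=4
r4=77+17=94
r2=8+1=9
CMP r2, #9  (cmp 9,9)
BLT L1: not taken
r4=4>>4=0
halt.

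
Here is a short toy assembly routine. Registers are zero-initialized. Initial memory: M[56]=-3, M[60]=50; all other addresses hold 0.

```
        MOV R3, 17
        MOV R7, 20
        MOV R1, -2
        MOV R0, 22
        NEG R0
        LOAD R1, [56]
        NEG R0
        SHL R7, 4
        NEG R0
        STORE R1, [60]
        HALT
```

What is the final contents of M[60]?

-3

after MOV R3, 17: R3=17
after MOV R7, 20: R7=20
after MOV R1, -2: R1=-2
after MOV R0, 22: R0=22
after NEG R0: R0=-(22)=-22
after LOAD R1, [56]: R1=M[56]=-3
after NEG R0: R0=-(-22)=22
after SHL R7, 4: R7=20<<4=320
after NEG R0: R0=-(22)=-22
STORE R1, [60] → M[60]=-3
halt.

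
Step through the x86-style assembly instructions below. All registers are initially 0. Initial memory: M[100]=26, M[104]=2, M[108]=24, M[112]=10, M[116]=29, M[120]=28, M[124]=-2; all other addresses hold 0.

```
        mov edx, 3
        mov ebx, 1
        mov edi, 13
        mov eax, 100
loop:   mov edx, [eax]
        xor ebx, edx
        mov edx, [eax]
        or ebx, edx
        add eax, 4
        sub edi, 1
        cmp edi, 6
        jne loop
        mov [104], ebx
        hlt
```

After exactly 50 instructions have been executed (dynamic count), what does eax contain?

mov edx, 3 → edx=3
mov ebx, 1 → ebx=1
mov edi, 13 → edi=13
mov eax, 100 → eax=100
mov edx, [eax] → edx=M[100]=26
xor ebx, edx → ebx=1^26=27
mov edx, [eax] → edx=M[100]=26
or ebx, edx → ebx=27|26=27
add eax, 4 → eax=100+4=104
sub edi, 1 → edi=13-1=12
cmp edi, 6  (cmp 12,6)
jne loop: taken
mov edx, [eax] → edx=M[104]=2
xor ebx, edx → ebx=27^2=25
mov edx, [eax] → edx=M[104]=2
or ebx, edx → ebx=25|2=27
add eax, 4 → eax=104+4=108
sub edi, 1 → edi=12-1=11
cmp edi, 6  (cmp 11,6)
jne loop: taken
mov edx, [eax] → edx=M[108]=24
xor ebx, edx → ebx=27^24=3
mov edx, [eax] → edx=M[108]=24
or ebx, edx → ebx=3|24=27
add eax, 4 → eax=108+4=112
sub edi, 1 → edi=11-1=10
cmp edi, 6  (cmp 10,6)
jne loop: taken
mov edx, [eax] → edx=M[112]=10
xor ebx, edx → ebx=27^10=17
mov edx, [eax] → edx=M[112]=10
or ebx, edx → ebx=17|10=27
add eax, 4 → eax=112+4=116
sub edi, 1 → edi=10-1=9
cmp edi, 6  (cmp 9,6)
jne loop: taken
mov edx, [eax] → edx=M[116]=29
xor ebx, edx → ebx=27^29=6
mov edx, [eax] → edx=M[116]=29
or ebx, edx → ebx=6|29=31
add eax, 4 → eax=116+4=120
sub edi, 1 → edi=9-1=8
cmp edi, 6  (cmp 8,6)
jne loop: taken
mov edx, [eax] → edx=M[120]=28
xor ebx, edx → ebx=31^28=3
mov edx, [eax] → edx=M[120]=28
or ebx, edx → ebx=3|28=31
add eax, 4 → eax=120+4=124
sub edi, 1 → edi=8-1=7
After step 50: eax = 124.

124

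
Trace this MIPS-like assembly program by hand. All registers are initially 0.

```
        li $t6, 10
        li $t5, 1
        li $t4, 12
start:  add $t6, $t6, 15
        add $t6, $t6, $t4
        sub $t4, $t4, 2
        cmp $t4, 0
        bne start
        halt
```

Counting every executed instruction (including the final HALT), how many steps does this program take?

li $t6, 10 → $t6=10
li $t5, 1 → $t5=1
li $t4, 12 → $t4=12
add $t6, $t6, 15 → $t6=10+15=25
add $t6, $t6, $t4 → $t6=25+12=37
sub $t4, $t4, 2 → $t4=12-2=10
cmp $t4, 0  (cmp 10,0)
bne start: taken
add $t6, $t6, 15 → $t6=37+15=52
add $t6, $t6, $t4 → $t6=52+10=62
sub $t4, $t4, 2 → $t4=10-2=8
cmp $t4, 0  (cmp 8,0)
bne start: taken
add $t6, $t6, 15 → $t6=62+15=77
add $t6, $t6, $t4 → $t6=77+8=85
sub $t4, $t4, 2 → $t4=8-2=6
cmp $t4, 0  (cmp 6,0)
bne start: taken
add $t6, $t6, 15 → $t6=85+15=100
add $t6, $t6, $t4 → $t6=100+6=106
sub $t4, $t4, 2 → $t4=6-2=4
cmp $t4, 0  (cmp 4,0)
bne start: taken
add $t6, $t6, 15 → $t6=106+15=121
add $t6, $t6, $t4 → $t6=121+4=125
sub $t4, $t4, 2 → $t4=4-2=2
cmp $t4, 0  (cmp 2,0)
bne start: taken
add $t6, $t6, 15 → $t6=125+15=140
add $t6, $t6, $t4 → $t6=140+2=142
sub $t4, $t4, 2 → $t4=2-2=0
cmp $t4, 0  (cmp 0,0)
bne start: not taken
halt.
Total executed instructions: 34.

34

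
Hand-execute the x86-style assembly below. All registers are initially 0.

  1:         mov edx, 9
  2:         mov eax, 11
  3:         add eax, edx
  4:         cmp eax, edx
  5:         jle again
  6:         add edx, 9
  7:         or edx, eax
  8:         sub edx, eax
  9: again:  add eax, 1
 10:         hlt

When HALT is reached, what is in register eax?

21

after mov edx, 9: edx=9
after mov eax, 11: eax=11
after add eax, edx: eax=11+9=20
cmp eax, edx  (cmp 20,9)
jle again: not taken
after add edx, 9: edx=9+9=18
after or edx, eax: edx=18|20=22
after sub edx, eax: edx=22-20=2
after add eax, 1: eax=20+1=21
halt.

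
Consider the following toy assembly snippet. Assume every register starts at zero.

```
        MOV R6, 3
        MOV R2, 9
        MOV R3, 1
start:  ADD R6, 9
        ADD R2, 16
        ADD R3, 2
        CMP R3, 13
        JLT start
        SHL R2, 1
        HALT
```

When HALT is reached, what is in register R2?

MOV R6, 3 → R6=3
MOV R2, 9 → R2=9
MOV R3, 1 → R3=1
ADD R6, 9 → R6=3+9=12
ADD R2, 16 → R2=9+16=25
ADD R3, 2 → R3=1+2=3
CMP R3, 13  (cmp 3,13)
JLT start: taken
ADD R6, 9 → R6=12+9=21
ADD R2, 16 → R2=25+16=41
ADD R3, 2 → R3=3+2=5
CMP R3, 13  (cmp 5,13)
JLT start: taken
ADD R6, 9 → R6=21+9=30
ADD R2, 16 → R2=41+16=57
ADD R3, 2 → R3=5+2=7
CMP R3, 13  (cmp 7,13)
JLT start: taken
ADD R6, 9 → R6=30+9=39
ADD R2, 16 → R2=57+16=73
ADD R3, 2 → R3=7+2=9
CMP R3, 13  (cmp 9,13)
JLT start: taken
ADD R6, 9 → R6=39+9=48
ADD R2, 16 → R2=73+16=89
ADD R3, 2 → R3=9+2=11
CMP R3, 13  (cmp 11,13)
JLT start: taken
ADD R6, 9 → R6=48+9=57
ADD R2, 16 → R2=89+16=105
ADD R3, 2 → R3=11+2=13
CMP R3, 13  (cmp 13,13)
JLT start: not taken
SHL R2, 1 → R2=105<<1=210
halt.

210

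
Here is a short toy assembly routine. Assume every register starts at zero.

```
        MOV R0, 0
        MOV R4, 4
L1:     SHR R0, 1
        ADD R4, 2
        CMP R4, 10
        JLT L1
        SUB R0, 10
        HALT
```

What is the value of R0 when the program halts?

-10

after MOV R0, 0: R0=0
after MOV R4, 4: R4=4
after SHR R0, 1: R0=0>>1=0
after ADD R4, 2: R4=4+2=6
CMP R4, 10  (cmp 6,10)
JLT L1: taken
after SHR R0, 1: R0=0>>1=0
after ADD R4, 2: R4=6+2=8
CMP R4, 10  (cmp 8,10)
JLT L1: taken
after SHR R0, 1: R0=0>>1=0
after ADD R4, 2: R4=8+2=10
CMP R4, 10  (cmp 10,10)
JLT L1: not taken
after SUB R0, 10: R0=0-10=-10
halt.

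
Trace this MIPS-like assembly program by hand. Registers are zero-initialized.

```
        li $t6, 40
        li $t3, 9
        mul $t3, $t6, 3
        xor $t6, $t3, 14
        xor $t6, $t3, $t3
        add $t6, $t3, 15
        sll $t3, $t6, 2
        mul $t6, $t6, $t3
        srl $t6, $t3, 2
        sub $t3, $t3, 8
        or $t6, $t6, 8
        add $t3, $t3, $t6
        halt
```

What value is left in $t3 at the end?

$t6=40
$t3=9
$t3=40*3=120
$t6=120^14=118
$t6=120^120=0
$t6=120+15=135
$t3=135<<2=540
$t6=135*540=72900
$t6=540>>2=135
$t3=540-8=532
$t6=135|8=143
$t3=532+143=675
halt.

675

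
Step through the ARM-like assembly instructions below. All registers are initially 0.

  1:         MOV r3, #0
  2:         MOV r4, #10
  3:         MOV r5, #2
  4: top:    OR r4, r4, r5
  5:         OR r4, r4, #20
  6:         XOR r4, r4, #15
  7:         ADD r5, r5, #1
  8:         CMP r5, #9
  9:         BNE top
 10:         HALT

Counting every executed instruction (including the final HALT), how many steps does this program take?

r3=0
r4=10
r5=2
r4=10|2=10
r4=10|20=30
r4=30^15=17
r5=2+1=3
CMP r5, #9  (cmp 3,9)
BNE top: taken
r4=17|3=19
r4=19|20=23
r4=23^15=24
r5=3+1=4
CMP r5, #9  (cmp 4,9)
BNE top: taken
r4=24|4=28
r4=28|20=28
r4=28^15=19
r5=4+1=5
CMP r5, #9  (cmp 5,9)
BNE top: taken
r4=19|5=23
r4=23|20=23
r4=23^15=24
r5=5+1=6
CMP r5, #9  (cmp 6,9)
BNE top: taken
r4=24|6=30
r4=30|20=30
r4=30^15=17
r5=6+1=7
CMP r5, #9  (cmp 7,9)
BNE top: taken
r4=17|7=23
r4=23|20=23
r4=23^15=24
r5=7+1=8
CMP r5, #9  (cmp 8,9)
BNE top: taken
r4=24|8=24
r4=24|20=28
r4=28^15=19
r5=8+1=9
CMP r5, #9  (cmp 9,9)
BNE top: not taken
halt.
Total executed instructions: 46.

46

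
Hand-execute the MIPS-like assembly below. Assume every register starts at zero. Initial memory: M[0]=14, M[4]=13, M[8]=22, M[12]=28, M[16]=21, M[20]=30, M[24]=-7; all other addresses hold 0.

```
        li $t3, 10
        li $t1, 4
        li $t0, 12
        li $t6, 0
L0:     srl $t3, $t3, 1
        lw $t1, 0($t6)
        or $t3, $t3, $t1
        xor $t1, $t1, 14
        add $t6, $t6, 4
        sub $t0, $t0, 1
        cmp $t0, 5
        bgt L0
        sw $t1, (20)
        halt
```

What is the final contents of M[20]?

-9

$t3=10
$t1=4
$t0=12
$t6=0
$t3=10>>1=5
$t1=M[0]=14
$t3=5|14=15
$t1=14^14=0
$t6=0+4=4
$t0=12-1=11
cmp $t0, 5  (cmp 11,5)
bgt L0: taken
$t3=15>>1=7
$t1=M[4]=13
$t3=7|13=15
$t1=13^14=3
$t6=4+4=8
$t0=11-1=10
cmp $t0, 5  (cmp 10,5)
bgt L0: taken
$t3=15>>1=7
$t1=M[8]=22
$t3=7|22=23
$t1=22^14=24
$t6=8+4=12
$t0=10-1=9
cmp $t0, 5  (cmp 9,5)
bgt L0: taken
$t3=23>>1=11
$t1=M[12]=28
$t3=11|28=31
$t1=28^14=18
$t6=12+4=16
$t0=9-1=8
cmp $t0, 5  (cmp 8,5)
bgt L0: taken
$t3=31>>1=15
$t1=M[16]=21
$t3=15|21=31
$t1=21^14=27
$t6=16+4=20
$t0=8-1=7
cmp $t0, 5  (cmp 7,5)
bgt L0: taken
$t3=31>>1=15
$t1=M[20]=30
$t3=15|30=31
$t1=30^14=16
$t6=20+4=24
$t0=7-1=6
cmp $t0, 5  (cmp 6,5)
bgt L0: taken
$t3=31>>1=15
$t1=M[24]=-7
$t3=15|(-7)=-1
$t1=(-7)^14=-9
$t6=24+4=28
$t0=6-1=5
cmp $t0, 5  (cmp 5,5)
bgt L0: not taken
sw $t1, (20) → M[20]=-9
halt.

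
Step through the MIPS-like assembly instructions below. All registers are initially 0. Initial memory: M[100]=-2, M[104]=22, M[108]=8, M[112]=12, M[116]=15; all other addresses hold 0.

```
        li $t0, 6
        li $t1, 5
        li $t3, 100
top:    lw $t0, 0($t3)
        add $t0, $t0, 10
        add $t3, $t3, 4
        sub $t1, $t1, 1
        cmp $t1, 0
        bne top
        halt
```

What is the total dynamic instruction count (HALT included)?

34

after li $t0, 6: $t0=6
after li $t1, 5: $t1=5
after li $t3, 100: $t3=100
after lw $t0, 0($t3): $t0=M[100]=-2
after add $t0, $t0, 10: $t0=(-2)+10=8
after add $t3, $t3, 4: $t3=100+4=104
after sub $t1, $t1, 1: $t1=5-1=4
cmp $t1, 0  (cmp 4,0)
bne top: taken
after lw $t0, 0($t3): $t0=M[104]=22
after add $t0, $t0, 10: $t0=22+10=32
after add $t3, $t3, 4: $t3=104+4=108
after sub $t1, $t1, 1: $t1=4-1=3
cmp $t1, 0  (cmp 3,0)
bne top: taken
after lw $t0, 0($t3): $t0=M[108]=8
after add $t0, $t0, 10: $t0=8+10=18
after add $t3, $t3, 4: $t3=108+4=112
after sub $t1, $t1, 1: $t1=3-1=2
cmp $t1, 0  (cmp 2,0)
bne top: taken
after lw $t0, 0($t3): $t0=M[112]=12
after add $t0, $t0, 10: $t0=12+10=22
after add $t3, $t3, 4: $t3=112+4=116
after sub $t1, $t1, 1: $t1=2-1=1
cmp $t1, 0  (cmp 1,0)
bne top: taken
after lw $t0, 0($t3): $t0=M[116]=15
after add $t0, $t0, 10: $t0=15+10=25
after add $t3, $t3, 4: $t3=116+4=120
after sub $t1, $t1, 1: $t1=1-1=0
cmp $t1, 0  (cmp 0,0)
bne top: not taken
halt.
Total executed instructions: 34.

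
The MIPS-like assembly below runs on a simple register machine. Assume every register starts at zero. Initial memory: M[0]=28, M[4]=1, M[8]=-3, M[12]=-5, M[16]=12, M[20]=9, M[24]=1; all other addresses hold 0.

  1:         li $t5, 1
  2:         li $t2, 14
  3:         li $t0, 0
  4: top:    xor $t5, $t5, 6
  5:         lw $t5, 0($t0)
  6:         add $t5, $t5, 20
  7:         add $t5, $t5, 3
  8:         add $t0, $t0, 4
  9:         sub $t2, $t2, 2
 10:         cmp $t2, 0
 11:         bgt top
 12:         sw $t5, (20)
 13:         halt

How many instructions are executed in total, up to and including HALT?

after li $t5, 1: $t5=1
after li $t2, 14: $t2=14
after li $t0, 0: $t0=0
after xor $t5, $t5, 6: $t5=1^6=7
after lw $t5, 0($t0): $t5=M[0]=28
after add $t5, $t5, 20: $t5=28+20=48
after add $t5, $t5, 3: $t5=48+3=51
after add $t0, $t0, 4: $t0=0+4=4
after sub $t2, $t2, 2: $t2=14-2=12
cmp $t2, 0  (cmp 12,0)
bgt top: taken
after xor $t5, $t5, 6: $t5=51^6=53
after lw $t5, 0($t0): $t5=M[4]=1
after add $t5, $t5, 20: $t5=1+20=21
after add $t5, $t5, 3: $t5=21+3=24
after add $t0, $t0, 4: $t0=4+4=8
after sub $t2, $t2, 2: $t2=12-2=10
cmp $t2, 0  (cmp 10,0)
bgt top: taken
after xor $t5, $t5, 6: $t5=24^6=30
after lw $t5, 0($t0): $t5=M[8]=-3
after add $t5, $t5, 20: $t5=(-3)+20=17
after add $t5, $t5, 3: $t5=17+3=20
after add $t0, $t0, 4: $t0=8+4=12
after sub $t2, $t2, 2: $t2=10-2=8
cmp $t2, 0  (cmp 8,0)
bgt top: taken
after xor $t5, $t5, 6: $t5=20^6=18
after lw $t5, 0($t0): $t5=M[12]=-5
after add $t5, $t5, 20: $t5=(-5)+20=15
after add $t5, $t5, 3: $t5=15+3=18
after add $t0, $t0, 4: $t0=12+4=16
after sub $t2, $t2, 2: $t2=8-2=6
cmp $t2, 0  (cmp 6,0)
bgt top: taken
after xor $t5, $t5, 6: $t5=18^6=20
after lw $t5, 0($t0): $t5=M[16]=12
after add $t5, $t5, 20: $t5=12+20=32
after add $t5, $t5, 3: $t5=32+3=35
after add $t0, $t0, 4: $t0=16+4=20
after sub $t2, $t2, 2: $t2=6-2=4
cmp $t2, 0  (cmp 4,0)
bgt top: taken
after xor $t5, $t5, 6: $t5=35^6=37
after lw $t5, 0($t0): $t5=M[20]=9
after add $t5, $t5, 20: $t5=9+20=29
after add $t5, $t5, 3: $t5=29+3=32
after add $t0, $t0, 4: $t0=20+4=24
after sub $t2, $t2, 2: $t2=4-2=2
cmp $t2, 0  (cmp 2,0)
bgt top: taken
after xor $t5, $t5, 6: $t5=32^6=38
after lw $t5, 0($t0): $t5=M[24]=1
after add $t5, $t5, 20: $t5=1+20=21
after add $t5, $t5, 3: $t5=21+3=24
after add $t0, $t0, 4: $t0=24+4=28
after sub $t2, $t2, 2: $t2=2-2=0
cmp $t2, 0  (cmp 0,0)
bgt top: not taken
sw $t5, (20) → M[20]=24
halt.
Total executed instructions: 61.

61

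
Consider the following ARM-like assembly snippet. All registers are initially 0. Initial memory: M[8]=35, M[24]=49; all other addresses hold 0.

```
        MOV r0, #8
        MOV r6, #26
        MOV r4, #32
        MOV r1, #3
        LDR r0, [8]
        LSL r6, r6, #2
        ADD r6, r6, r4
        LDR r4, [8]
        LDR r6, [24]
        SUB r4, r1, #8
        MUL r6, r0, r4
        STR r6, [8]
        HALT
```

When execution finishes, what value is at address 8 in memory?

r0=8
r6=26
r4=32
r1=3
r0=M[8]=35
r6=26<<2=104
r6=104+32=136
r4=M[8]=35
r6=M[24]=49
r4=3-8=-5
r6=35*(-5)=-175
STR r6, [8] → M[8]=-175
halt.

-175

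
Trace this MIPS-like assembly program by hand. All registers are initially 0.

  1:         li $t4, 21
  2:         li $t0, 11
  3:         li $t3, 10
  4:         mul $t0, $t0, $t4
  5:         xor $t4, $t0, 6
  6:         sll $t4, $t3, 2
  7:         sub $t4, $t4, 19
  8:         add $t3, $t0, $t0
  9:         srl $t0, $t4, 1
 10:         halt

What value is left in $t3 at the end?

$t4=21
$t0=11
$t3=10
$t0=11*21=231
$t4=231^6=225
$t4=10<<2=40
$t4=40-19=21
$t3=231+231=462
$t0=21>>1=10
halt.

462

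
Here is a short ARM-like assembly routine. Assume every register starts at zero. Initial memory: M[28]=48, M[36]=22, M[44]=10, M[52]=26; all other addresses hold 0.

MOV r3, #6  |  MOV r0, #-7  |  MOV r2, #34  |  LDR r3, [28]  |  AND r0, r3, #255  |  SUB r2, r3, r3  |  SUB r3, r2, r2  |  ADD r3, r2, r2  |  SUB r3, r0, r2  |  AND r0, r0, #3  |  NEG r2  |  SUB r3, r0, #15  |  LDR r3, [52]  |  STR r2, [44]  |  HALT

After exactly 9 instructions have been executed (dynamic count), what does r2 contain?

0

r3=6
r0=-7
r2=34
r3=M[28]=48
r0=48&255=48
r2=48-48=0
r3=0-0=0
r3=0+0=0
r3=48-0=48
After step 9: r2 = 0.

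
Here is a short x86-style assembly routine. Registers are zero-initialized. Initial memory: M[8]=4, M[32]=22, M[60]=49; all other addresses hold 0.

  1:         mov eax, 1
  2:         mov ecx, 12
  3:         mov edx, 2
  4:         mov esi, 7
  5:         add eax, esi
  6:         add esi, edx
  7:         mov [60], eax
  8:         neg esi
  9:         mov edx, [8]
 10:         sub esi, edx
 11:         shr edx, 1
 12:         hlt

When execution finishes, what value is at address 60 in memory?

after mov eax, 1: eax=1
after mov ecx, 12: ecx=12
after mov edx, 2: edx=2
after mov esi, 7: esi=7
after add eax, esi: eax=1+7=8
after add esi, edx: esi=7+2=9
mov [60], eax → M[60]=8
after neg esi: esi=-(9)=-9
after mov edx, [8]: edx=M[8]=4
after sub esi, edx: esi=(-9)-4=-13
after shr edx, 1: edx=4>>1=2
halt.

8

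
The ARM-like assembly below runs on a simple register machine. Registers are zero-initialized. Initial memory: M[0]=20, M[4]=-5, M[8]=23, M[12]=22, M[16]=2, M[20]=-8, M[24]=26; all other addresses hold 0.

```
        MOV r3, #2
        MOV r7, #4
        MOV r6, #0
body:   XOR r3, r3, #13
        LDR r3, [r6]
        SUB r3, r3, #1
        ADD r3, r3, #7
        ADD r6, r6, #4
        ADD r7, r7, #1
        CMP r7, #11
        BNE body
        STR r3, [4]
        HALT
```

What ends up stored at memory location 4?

after MOV r3, #2: r3=2
after MOV r7, #4: r7=4
after MOV r6, #0: r6=0
after XOR r3, r3, #13: r3=2^13=15
after LDR r3, [r6]: r3=M[0]=20
after SUB r3, r3, #1: r3=20-1=19
after ADD r3, r3, #7: r3=19+7=26
after ADD r6, r6, #4: r6=0+4=4
after ADD r7, r7, #1: r7=4+1=5
CMP r7, #11  (cmp 5,11)
BNE body: taken
after XOR r3, r3, #13: r3=26^13=23
after LDR r3, [r6]: r3=M[4]=-5
after SUB r3, r3, #1: r3=(-5)-1=-6
after ADD r3, r3, #7: r3=(-6)+7=1
after ADD r6, r6, #4: r6=4+4=8
after ADD r7, r7, #1: r7=5+1=6
CMP r7, #11  (cmp 6,11)
BNE body: taken
after XOR r3, r3, #13: r3=1^13=12
after LDR r3, [r6]: r3=M[8]=23
after SUB r3, r3, #1: r3=23-1=22
after ADD r3, r3, #7: r3=22+7=29
after ADD r6, r6, #4: r6=8+4=12
after ADD r7, r7, #1: r7=6+1=7
CMP r7, #11  (cmp 7,11)
BNE body: taken
after XOR r3, r3, #13: r3=29^13=16
after LDR r3, [r6]: r3=M[12]=22
after SUB r3, r3, #1: r3=22-1=21
after ADD r3, r3, #7: r3=21+7=28
after ADD r6, r6, #4: r6=12+4=16
after ADD r7, r7, #1: r7=7+1=8
CMP r7, #11  (cmp 8,11)
BNE body: taken
after XOR r3, r3, #13: r3=28^13=17
after LDR r3, [r6]: r3=M[16]=2
after SUB r3, r3, #1: r3=2-1=1
after ADD r3, r3, #7: r3=1+7=8
after ADD r6, r6, #4: r6=16+4=20
after ADD r7, r7, #1: r7=8+1=9
CMP r7, #11  (cmp 9,11)
BNE body: taken
after XOR r3, r3, #13: r3=8^13=5
after LDR r3, [r6]: r3=M[20]=-8
after SUB r3, r3, #1: r3=(-8)-1=-9
after ADD r3, r3, #7: r3=(-9)+7=-2
after ADD r6, r6, #4: r6=20+4=24
after ADD r7, r7, #1: r7=9+1=10
CMP r7, #11  (cmp 10,11)
BNE body: taken
after XOR r3, r3, #13: r3=(-2)^13=-13
after LDR r3, [r6]: r3=M[24]=26
after SUB r3, r3, #1: r3=26-1=25
after ADD r3, r3, #7: r3=25+7=32
after ADD r6, r6, #4: r6=24+4=28
after ADD r7, r7, #1: r7=10+1=11
CMP r7, #11  (cmp 11,11)
BNE body: not taken
STR r3, [4] → M[4]=32
halt.

32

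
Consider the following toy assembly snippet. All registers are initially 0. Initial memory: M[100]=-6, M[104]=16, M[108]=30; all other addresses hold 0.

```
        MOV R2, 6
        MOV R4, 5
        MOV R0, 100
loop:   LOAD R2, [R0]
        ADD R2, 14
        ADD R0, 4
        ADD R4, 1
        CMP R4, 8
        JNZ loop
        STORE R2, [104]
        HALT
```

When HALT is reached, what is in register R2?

after MOV R2, 6: R2=6
after MOV R4, 5: R4=5
after MOV R0, 100: R0=100
after LOAD R2, [R0]: R2=M[100]=-6
after ADD R2, 14: R2=(-6)+14=8
after ADD R0, 4: R0=100+4=104
after ADD R4, 1: R4=5+1=6
CMP R4, 8  (cmp 6,8)
JNZ loop: taken
after LOAD R2, [R0]: R2=M[104]=16
after ADD R2, 14: R2=16+14=30
after ADD R0, 4: R0=104+4=108
after ADD R4, 1: R4=6+1=7
CMP R4, 8  (cmp 7,8)
JNZ loop: taken
after LOAD R2, [R0]: R2=M[108]=30
after ADD R2, 14: R2=30+14=44
after ADD R0, 4: R0=108+4=112
after ADD R4, 1: R4=7+1=8
CMP R4, 8  (cmp 8,8)
JNZ loop: not taken
STORE R2, [104] → M[104]=44
halt.

44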